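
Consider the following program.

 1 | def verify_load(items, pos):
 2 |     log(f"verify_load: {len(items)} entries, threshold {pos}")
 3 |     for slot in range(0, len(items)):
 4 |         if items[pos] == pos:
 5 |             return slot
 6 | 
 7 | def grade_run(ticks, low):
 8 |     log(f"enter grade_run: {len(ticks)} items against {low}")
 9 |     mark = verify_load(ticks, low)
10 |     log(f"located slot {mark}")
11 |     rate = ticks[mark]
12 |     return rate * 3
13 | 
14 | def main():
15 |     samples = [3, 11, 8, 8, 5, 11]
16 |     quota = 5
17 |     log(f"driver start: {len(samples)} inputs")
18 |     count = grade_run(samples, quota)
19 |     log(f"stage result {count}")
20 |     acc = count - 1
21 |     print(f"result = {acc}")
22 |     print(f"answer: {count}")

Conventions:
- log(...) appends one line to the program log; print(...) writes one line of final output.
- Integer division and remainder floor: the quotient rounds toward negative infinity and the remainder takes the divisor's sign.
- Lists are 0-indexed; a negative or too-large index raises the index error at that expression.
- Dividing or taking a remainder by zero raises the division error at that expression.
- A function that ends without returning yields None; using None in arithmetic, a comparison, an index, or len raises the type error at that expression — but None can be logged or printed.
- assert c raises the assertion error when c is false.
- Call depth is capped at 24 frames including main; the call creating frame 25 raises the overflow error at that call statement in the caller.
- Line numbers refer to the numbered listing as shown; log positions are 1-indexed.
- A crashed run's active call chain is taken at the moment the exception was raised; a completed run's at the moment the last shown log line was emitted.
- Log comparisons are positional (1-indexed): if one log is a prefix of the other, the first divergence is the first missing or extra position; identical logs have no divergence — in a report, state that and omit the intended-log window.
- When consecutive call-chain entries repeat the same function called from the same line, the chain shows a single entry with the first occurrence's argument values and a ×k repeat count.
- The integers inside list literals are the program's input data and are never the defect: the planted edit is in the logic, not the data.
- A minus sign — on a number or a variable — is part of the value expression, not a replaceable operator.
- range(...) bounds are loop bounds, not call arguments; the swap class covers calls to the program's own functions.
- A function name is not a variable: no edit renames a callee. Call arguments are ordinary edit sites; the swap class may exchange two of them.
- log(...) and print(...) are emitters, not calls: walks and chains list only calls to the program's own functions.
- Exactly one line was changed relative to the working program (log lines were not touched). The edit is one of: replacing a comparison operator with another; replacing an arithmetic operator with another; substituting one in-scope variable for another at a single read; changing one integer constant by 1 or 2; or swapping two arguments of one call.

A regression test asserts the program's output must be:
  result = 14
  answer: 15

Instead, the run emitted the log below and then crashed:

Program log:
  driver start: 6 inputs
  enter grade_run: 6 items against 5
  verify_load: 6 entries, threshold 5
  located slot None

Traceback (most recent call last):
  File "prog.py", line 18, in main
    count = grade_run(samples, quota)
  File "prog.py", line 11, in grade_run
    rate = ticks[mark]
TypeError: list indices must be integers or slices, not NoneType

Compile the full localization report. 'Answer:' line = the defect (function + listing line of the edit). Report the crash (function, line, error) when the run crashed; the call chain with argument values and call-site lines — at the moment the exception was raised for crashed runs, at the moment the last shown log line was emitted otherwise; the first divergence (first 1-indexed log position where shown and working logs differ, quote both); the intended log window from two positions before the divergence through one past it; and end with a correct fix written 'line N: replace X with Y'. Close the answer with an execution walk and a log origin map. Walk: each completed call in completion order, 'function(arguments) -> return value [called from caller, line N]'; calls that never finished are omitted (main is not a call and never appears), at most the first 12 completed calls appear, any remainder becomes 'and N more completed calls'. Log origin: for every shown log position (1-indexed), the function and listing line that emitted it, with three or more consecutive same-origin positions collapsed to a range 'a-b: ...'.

Answer: the defect is in verify_load at line 4.
Key fact: The log first diverges at position 4: the faulty run prints 'located slot None' where the working version prints 'located slot 4'.
Crash: grade_run, line 11, TypeError.
Call chain: main -> grade_run([3, 11, 8, 8, 5, 11], 5) (called at line 18).
First divergence: position 4; shown 'located slot None' vs intended 'located slot 4'.
Intended log window:
  2: enter grade_run: 6 items against 5
  3: verify_load: 6 entries, threshold 5
  4: located slot 4
  5: stage result 15
Execution walk:
  verify_load([3, 11, 8, 8, 5, 11], 5) -> None  [called from grade_run, line 9]
Log line origins:
  1: from main, line 17
  2: from grade_run, line 8
  3: from verify_load, line 2
  4: from grade_run, line 10
A correct fix: line 4: replace `items[pos]` with `items[slot]`.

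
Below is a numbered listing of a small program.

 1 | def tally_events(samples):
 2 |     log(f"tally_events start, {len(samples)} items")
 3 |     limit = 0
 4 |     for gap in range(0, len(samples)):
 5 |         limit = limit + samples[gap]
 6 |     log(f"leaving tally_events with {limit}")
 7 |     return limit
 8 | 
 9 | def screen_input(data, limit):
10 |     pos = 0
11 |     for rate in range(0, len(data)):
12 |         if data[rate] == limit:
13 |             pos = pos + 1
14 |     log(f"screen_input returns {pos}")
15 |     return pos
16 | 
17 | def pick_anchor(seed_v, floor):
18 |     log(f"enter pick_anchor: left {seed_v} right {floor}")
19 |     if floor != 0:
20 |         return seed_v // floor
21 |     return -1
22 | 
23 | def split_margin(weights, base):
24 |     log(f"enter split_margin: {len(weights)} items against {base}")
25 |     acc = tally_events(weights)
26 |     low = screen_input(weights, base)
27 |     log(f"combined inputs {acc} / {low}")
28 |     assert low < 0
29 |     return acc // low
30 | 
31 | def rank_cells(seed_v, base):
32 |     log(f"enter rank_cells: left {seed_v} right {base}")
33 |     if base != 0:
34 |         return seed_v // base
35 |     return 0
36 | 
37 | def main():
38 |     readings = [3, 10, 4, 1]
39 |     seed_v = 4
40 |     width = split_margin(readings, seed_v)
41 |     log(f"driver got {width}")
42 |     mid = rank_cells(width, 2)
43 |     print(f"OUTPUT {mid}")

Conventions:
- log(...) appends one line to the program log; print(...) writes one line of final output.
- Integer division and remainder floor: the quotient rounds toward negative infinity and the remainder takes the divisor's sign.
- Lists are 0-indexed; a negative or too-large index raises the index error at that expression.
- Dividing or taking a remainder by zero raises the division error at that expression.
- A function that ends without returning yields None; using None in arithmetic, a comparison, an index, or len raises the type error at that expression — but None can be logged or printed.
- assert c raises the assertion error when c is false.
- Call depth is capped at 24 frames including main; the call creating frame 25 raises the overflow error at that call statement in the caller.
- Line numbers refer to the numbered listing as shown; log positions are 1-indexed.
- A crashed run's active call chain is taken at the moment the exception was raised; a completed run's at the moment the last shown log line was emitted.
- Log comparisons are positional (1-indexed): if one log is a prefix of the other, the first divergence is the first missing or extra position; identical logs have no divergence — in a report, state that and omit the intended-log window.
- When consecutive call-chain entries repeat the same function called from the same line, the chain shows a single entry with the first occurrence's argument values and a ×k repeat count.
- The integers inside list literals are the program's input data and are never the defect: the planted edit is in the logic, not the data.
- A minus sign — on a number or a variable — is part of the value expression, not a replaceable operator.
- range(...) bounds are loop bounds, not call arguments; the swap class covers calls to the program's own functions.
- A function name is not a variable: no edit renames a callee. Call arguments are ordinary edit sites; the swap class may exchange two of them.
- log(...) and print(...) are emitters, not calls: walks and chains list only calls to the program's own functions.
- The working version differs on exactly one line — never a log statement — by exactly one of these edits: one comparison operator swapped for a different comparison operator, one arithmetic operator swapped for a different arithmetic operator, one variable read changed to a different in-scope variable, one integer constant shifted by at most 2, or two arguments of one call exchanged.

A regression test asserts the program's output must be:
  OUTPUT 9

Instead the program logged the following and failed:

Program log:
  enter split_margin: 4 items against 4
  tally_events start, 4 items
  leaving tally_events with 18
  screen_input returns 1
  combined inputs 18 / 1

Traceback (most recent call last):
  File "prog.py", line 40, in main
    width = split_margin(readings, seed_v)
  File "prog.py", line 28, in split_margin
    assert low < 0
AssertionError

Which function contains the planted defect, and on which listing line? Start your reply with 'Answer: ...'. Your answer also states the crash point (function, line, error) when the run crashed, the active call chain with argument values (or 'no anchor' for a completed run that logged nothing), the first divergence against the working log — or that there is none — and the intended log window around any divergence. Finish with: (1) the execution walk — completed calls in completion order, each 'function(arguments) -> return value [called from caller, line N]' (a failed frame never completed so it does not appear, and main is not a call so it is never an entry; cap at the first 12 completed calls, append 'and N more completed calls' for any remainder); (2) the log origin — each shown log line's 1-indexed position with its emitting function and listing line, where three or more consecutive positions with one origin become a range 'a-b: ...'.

Answer: the defect is in split_margin at line 28.
Core observation: The log ends early — 5 lines, where the working version next logs 'driver got 18'.
Crash: split_margin, line 28, AssertionError.
Call chain: main -> split_margin([3, 10, 4, 1], 4) (called at line 40).
First divergence: position 6 — after 5 matching lines the faulty run goes silent; intended next line 'driver got 18'.
Intended log window:
  4: screen_input returns 1
  5: combined inputs 18 / 1
  6: driver got 18
  7: enter rank_cells: left 18 right 2
Execution walk:
  tally_events([3, 10, 4, 1]) -> 18  [called from split_margin, line 25]
  screen_input([3, 10, 4, 1], 4) -> 1  [called from split_margin, line 26]
Origin of each log line:
  1: from split_margin, line 24
  2: from tally_events, line 2
  3: from tally_events, line 6
  4: from screen_input, line 14
  5: from split_margin, line 27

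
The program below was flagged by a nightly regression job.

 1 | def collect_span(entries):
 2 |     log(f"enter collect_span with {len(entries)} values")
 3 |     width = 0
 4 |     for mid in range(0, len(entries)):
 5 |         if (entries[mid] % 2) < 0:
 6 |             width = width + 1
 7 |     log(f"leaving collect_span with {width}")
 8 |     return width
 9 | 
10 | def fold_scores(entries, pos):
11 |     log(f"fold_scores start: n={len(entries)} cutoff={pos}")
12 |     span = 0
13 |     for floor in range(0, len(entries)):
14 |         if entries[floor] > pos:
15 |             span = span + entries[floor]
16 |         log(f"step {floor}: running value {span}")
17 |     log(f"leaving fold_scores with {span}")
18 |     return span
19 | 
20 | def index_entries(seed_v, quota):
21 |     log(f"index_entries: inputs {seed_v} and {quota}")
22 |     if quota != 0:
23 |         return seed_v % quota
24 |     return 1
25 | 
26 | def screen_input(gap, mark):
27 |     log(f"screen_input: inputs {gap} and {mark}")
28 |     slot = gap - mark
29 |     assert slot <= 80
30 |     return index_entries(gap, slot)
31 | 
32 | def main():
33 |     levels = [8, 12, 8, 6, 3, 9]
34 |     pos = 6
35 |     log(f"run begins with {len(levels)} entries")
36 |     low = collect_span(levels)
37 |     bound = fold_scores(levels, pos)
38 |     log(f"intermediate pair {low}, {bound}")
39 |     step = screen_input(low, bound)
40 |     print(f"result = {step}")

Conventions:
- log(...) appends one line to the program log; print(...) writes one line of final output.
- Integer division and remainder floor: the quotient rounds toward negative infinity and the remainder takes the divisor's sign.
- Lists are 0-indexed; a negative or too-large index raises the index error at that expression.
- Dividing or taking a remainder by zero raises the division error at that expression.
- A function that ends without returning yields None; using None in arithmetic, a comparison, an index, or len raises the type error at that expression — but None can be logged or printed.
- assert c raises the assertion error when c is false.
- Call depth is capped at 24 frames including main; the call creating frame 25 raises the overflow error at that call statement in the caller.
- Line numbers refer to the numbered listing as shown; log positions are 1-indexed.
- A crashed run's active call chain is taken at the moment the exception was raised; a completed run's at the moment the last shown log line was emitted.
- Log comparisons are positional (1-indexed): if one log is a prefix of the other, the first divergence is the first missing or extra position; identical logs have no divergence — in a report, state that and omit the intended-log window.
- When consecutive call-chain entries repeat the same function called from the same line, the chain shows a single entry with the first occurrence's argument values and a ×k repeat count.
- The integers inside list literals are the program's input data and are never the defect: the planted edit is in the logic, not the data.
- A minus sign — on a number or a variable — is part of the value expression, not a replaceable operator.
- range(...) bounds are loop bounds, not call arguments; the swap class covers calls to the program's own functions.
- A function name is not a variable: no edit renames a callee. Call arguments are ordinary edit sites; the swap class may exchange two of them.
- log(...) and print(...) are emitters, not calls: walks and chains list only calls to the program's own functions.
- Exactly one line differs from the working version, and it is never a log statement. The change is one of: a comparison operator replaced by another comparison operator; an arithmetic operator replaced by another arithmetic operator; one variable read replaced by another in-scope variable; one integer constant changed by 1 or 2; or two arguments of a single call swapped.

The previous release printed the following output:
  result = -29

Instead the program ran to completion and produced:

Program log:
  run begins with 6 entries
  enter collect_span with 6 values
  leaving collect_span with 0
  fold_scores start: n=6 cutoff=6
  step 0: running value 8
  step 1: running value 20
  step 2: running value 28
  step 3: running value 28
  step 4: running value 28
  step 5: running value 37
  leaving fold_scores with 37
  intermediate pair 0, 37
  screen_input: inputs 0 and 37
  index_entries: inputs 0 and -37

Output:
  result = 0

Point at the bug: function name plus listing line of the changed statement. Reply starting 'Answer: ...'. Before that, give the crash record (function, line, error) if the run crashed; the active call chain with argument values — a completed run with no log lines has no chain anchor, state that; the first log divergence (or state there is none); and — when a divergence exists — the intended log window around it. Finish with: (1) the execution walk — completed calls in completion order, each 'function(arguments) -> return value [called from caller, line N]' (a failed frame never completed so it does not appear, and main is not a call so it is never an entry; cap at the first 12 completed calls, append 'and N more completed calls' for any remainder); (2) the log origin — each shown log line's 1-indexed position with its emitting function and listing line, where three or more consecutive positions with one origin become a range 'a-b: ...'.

Answer: the defect is in collect_span at line 5.
Key observation: Everything matches until log position 3, which reads 'leaving collect_span with 0' in place of 'leaving collect_span with 4'.
Call chain: main -> screen_input(0, 37) (called at line 39) -> index_entries(0, -37) (called at line 30).
First divergence: position 3 — the shown line 'leaving collect_span with 0' should read 'leaving collect_span with 4'.
Intended log window:
  1: run begins with 6 entries
  2: enter collect_span with 6 values
  3: leaving collect_span with 4
  4: fold_scores start: n=6 cutoff=6
Execution walk:
  collect_span([8, 12, 8, 6, 3, 9]) -> 0  [called from main, line 36]
  fold_scores([8, 12, 8, 6, 3, 9], 6) -> 37  [called from main, line 37]
  index_entries(0, -37) -> 0  [called from screen_input, line 30]
  screen_input(0, 37) -> 0  [called from main, line 39]
Origin of each log line:
  1: emitted by main (line 35)
  2: emitted by collect_span (line 2)
  3: emitted by collect_span (line 7)
  4: emitted by fold_scores (line 11)
  5-10: emitted by fold_scores (line 16)
  11: emitted by fold_scores (line 17)
  12: emitted by main (line 38)
  13: emitted by screen_input (line 27)
  14: emitted by index_entries (line 21)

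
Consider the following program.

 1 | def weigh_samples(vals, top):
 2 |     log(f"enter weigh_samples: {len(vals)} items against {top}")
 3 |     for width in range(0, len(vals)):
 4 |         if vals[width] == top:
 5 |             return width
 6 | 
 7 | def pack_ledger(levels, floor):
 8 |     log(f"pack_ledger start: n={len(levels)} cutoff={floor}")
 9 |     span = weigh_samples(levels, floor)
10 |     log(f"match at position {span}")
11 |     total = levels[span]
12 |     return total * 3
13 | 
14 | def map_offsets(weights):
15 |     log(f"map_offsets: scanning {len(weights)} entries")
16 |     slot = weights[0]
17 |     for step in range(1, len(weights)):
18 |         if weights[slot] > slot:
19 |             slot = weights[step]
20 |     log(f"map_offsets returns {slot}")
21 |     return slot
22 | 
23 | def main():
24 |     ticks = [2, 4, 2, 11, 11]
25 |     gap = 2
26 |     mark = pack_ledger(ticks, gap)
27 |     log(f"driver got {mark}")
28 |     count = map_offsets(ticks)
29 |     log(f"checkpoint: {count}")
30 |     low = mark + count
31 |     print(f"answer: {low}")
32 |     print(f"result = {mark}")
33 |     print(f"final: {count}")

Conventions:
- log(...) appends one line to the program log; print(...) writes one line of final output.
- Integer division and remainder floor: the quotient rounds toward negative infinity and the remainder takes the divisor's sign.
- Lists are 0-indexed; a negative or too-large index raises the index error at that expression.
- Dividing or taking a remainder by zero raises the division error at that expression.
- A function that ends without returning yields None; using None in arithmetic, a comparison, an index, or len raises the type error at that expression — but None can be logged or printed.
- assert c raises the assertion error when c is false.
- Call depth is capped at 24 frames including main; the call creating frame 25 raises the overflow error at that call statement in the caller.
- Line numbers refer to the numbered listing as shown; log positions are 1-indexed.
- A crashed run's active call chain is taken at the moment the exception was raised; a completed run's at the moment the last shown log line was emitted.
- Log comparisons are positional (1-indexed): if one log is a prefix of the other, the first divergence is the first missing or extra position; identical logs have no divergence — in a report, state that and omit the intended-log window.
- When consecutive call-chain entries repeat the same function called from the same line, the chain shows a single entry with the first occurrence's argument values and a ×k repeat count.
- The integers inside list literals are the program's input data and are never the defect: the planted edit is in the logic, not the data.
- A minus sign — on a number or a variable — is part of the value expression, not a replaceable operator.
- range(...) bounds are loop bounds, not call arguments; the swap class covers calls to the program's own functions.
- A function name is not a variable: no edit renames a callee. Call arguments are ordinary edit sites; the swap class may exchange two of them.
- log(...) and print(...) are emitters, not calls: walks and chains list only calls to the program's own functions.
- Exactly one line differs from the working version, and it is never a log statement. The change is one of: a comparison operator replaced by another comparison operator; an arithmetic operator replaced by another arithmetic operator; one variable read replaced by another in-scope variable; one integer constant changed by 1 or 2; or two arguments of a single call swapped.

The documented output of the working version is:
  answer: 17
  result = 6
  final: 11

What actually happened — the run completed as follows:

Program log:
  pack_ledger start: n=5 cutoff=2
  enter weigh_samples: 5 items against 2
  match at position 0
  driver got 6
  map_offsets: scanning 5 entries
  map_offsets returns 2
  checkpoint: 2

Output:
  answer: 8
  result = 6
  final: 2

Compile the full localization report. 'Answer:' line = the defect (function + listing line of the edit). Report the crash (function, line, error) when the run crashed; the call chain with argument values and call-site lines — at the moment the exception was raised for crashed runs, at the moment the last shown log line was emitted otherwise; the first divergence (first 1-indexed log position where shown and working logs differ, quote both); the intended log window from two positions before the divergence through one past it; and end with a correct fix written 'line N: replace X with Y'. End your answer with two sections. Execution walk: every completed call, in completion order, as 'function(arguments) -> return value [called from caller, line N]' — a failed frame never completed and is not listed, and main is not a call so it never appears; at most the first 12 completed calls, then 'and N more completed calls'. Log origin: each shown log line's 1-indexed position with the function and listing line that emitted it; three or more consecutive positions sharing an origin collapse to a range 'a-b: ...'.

Answer: the defect is in map_offsets at line 18.
Core observation: At log position 6 the runs split — shown 'map_offsets returns 2', but the working version logs 'map_offsets returns 11'.
Call chain: main.
First divergence: position 6 — the shown line 'map_offsets returns 2' should read 'map_offsets returns 11'.
Intended log window:
  4: driver got 6
  5: map_offsets: scanning 5 entries
  6: map_offsets returns 11
  7: checkpoint: 11
Execution walk:
  weigh_samples([2, 4, 2, 11, 11], 2) -> 0  [called from pack_ledger, line 9]
  pack_ledger([2, 4, 2, 11, 11], 2) -> 6  [called from main, line 26]
  map_offsets([2, 4, 2, 11, 11]) -> 2  [called from main, line 28]
Origin of each log line:
  1: logged in pack_ledger at line 8
  2: logged in weigh_samples at line 2
  3: logged in pack_ledger at line 10
  4: logged in main at line 27
  5: logged in map_offsets at line 15
  6: logged in map_offsets at line 20
  7: logged in main at line 29
A correct fix: line 18: replace `weights[slot]` with `weights[step]`.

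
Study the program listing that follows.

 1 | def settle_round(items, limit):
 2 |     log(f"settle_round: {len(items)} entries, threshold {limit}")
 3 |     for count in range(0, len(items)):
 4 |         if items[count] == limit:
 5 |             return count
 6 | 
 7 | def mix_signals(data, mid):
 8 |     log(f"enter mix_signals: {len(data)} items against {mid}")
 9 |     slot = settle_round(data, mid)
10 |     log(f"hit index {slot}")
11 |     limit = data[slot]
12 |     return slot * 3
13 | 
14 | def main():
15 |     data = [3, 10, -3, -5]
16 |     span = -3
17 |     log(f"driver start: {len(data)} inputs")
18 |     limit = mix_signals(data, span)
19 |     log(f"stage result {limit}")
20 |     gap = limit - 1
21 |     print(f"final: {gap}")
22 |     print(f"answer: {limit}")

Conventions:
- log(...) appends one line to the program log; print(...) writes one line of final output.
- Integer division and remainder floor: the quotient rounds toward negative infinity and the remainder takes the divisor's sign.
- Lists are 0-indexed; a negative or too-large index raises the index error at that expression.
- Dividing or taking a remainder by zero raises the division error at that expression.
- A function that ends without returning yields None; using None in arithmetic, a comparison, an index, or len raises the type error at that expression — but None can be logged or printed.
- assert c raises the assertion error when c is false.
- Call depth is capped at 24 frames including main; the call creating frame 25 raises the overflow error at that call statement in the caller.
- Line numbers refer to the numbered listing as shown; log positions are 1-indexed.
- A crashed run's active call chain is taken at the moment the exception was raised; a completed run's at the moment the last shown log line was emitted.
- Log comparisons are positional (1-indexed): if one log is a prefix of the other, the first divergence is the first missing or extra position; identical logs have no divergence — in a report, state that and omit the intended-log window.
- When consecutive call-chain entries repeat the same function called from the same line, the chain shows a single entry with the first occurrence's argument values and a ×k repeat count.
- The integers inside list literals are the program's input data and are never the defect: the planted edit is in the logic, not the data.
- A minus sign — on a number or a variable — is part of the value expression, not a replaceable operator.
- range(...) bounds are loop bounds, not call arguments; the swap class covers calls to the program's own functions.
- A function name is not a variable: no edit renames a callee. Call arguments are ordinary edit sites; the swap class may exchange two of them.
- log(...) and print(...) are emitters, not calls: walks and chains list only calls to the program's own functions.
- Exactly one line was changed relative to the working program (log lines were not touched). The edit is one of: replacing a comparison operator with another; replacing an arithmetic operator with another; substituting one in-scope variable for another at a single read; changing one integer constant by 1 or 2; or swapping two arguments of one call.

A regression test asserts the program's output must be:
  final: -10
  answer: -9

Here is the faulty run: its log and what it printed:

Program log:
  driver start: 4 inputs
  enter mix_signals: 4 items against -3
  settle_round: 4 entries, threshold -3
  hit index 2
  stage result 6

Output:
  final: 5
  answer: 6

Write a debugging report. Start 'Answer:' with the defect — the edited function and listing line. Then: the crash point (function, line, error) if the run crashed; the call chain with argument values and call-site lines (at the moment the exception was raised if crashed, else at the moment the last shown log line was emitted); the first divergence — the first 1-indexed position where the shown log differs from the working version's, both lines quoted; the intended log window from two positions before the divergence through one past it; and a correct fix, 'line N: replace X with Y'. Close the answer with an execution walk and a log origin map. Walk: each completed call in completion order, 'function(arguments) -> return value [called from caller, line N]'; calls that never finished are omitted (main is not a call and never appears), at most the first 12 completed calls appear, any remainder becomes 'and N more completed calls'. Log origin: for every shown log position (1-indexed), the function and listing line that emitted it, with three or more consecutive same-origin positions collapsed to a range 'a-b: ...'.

Answer: the defect is in mix_signals at line 12.
Key observation: Log line 5 is where behavior first shows: 'stage result 6' appears instead of 'stage result -9'.
Call chain: main.
First divergence: position 5 — shown 'stage result 6', intended 'stage result -9'.
Intended log window:
  3: settle_round: 4 entries, threshold -3
  4: hit index 2
  5: stage result -9
Execution walk:
  settle_round([3, 10, -3, -5], -3) -> 2  [called from mix_signals, line 9]
  mix_signals([3, 10, -3, -5], -3) -> 6  [called from main, line 18]
Log origin:
  1 — main, line 17
  2 — mix_signals, line 8
  3 — settle_round, line 2
  4 — mix_signals, line 10
  5 — main, line 19
A correct fix: line 12: replace `slot` with `limit`.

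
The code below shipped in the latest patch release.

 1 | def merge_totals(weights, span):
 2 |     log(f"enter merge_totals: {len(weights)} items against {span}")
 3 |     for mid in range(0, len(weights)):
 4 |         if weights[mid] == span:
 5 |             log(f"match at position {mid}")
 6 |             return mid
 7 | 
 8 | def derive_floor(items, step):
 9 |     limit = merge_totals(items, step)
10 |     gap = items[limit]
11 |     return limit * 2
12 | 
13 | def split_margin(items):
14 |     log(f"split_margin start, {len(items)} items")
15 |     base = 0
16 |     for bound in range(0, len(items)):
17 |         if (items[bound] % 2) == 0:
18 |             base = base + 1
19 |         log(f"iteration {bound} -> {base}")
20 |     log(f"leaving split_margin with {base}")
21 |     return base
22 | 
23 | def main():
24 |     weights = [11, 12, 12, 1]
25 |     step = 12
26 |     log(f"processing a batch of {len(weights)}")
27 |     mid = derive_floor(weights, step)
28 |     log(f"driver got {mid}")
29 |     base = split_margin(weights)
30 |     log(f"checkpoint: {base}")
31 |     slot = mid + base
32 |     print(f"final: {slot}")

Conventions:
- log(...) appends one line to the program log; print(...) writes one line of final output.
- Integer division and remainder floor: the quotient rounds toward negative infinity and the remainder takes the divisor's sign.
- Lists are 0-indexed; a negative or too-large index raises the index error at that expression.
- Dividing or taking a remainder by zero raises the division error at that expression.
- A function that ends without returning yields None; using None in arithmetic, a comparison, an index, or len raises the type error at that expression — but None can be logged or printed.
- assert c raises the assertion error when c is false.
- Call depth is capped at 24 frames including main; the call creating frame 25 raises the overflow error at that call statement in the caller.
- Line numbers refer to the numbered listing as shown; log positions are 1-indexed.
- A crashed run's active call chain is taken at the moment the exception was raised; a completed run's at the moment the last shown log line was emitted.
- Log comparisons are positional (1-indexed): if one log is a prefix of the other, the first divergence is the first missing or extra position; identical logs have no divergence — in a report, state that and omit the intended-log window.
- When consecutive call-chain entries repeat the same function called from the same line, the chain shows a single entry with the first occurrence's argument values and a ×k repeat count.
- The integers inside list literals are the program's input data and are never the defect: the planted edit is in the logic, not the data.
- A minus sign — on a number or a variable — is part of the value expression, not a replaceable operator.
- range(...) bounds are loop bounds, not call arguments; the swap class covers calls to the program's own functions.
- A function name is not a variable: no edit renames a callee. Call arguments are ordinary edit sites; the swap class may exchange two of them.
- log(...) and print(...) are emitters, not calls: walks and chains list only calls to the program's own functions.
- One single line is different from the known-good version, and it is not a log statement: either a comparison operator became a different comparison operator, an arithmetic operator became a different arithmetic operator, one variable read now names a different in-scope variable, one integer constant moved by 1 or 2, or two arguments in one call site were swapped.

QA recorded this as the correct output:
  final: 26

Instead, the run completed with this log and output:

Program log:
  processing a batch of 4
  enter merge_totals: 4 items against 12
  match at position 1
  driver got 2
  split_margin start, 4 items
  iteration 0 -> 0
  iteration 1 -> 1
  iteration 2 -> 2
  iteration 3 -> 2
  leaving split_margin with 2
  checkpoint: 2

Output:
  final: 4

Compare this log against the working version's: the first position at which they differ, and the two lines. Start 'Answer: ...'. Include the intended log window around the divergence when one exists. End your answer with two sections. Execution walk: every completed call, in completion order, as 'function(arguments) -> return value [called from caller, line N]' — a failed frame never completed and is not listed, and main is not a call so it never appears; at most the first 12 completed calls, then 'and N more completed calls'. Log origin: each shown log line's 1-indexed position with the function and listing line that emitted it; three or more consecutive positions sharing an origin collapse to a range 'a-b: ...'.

Answer: at position 4 the run shows 'driver got 2' where the working version logs 'driver got 24'.
Intended log window:
  2: enter merge_totals: 4 items against 12
  3: match at position 1
  4: driver got 24
  5: split_margin start, 4 items
Execution walk:
  merge_totals([11, 12, 12, 1], 12) -> 1  [called from derive_floor, line 9]
  derive_floor([11, 12, 12, 1], 12) -> 2  [called from main, line 27]
  split_margin([11, 12, 12, 1]) -> 2  [called from main, line 29]
Log origin:
  1: logged in main at line 26
  2: logged in merge_totals at line 2
  3: logged in merge_totals at line 5
  4: logged in main at line 28
  5: logged in split_margin at line 14
  6-9: logged in split_margin at line 19
  10: logged in split_margin at line 20
  11: logged in main at line 30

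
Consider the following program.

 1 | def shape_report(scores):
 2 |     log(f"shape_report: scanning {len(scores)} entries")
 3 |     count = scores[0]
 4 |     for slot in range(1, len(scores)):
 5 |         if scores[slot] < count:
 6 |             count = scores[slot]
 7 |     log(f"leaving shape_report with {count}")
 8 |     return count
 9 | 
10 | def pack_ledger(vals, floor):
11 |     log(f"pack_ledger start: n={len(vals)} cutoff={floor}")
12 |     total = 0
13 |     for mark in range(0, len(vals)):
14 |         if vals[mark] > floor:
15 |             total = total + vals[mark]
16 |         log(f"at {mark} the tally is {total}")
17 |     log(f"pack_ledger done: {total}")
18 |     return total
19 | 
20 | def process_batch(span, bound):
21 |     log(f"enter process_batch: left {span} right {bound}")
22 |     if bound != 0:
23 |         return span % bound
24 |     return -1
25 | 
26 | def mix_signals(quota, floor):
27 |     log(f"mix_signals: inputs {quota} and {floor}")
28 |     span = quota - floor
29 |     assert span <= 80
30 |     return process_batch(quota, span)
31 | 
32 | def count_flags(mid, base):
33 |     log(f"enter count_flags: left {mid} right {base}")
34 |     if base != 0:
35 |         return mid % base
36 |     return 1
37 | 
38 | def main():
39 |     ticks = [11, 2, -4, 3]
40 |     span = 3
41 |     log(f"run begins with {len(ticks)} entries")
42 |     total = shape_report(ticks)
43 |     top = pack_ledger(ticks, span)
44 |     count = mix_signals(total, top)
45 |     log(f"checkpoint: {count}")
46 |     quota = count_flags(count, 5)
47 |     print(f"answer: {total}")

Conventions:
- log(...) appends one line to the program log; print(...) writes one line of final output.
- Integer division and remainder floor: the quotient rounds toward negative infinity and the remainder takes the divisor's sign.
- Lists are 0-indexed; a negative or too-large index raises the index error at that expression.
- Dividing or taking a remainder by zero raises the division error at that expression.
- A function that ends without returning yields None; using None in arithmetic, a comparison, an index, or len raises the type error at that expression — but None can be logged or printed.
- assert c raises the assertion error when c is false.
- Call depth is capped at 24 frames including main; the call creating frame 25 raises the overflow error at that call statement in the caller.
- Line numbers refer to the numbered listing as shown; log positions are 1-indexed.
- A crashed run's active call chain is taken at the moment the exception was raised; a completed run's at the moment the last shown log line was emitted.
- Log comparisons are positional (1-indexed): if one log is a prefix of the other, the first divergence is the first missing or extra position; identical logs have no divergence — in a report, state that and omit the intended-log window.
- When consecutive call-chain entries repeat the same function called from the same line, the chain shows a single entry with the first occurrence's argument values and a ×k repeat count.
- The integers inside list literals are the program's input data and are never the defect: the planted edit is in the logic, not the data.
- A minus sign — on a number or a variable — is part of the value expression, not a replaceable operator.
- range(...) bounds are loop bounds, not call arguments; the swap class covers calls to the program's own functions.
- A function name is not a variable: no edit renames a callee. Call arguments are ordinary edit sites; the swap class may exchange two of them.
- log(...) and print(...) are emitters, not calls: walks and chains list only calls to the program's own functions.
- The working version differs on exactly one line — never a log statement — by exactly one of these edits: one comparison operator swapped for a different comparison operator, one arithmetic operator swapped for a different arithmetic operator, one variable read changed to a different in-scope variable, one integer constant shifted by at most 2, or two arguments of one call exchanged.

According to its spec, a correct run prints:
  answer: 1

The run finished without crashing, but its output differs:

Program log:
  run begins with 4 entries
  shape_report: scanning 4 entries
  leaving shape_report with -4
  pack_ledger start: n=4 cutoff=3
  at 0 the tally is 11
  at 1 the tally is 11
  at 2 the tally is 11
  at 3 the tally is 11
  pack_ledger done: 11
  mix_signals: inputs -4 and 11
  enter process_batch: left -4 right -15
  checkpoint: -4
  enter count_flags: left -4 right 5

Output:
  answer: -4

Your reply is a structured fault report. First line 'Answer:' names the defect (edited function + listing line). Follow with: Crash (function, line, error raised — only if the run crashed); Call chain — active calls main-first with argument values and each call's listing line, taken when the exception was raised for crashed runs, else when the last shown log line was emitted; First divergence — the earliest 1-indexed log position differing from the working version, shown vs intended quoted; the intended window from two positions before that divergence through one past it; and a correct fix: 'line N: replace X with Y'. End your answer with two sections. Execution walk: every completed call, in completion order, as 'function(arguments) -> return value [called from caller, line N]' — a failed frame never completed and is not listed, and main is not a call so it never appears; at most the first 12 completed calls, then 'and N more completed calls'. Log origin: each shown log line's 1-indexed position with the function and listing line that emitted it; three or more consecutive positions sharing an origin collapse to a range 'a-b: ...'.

Answer: the defect is in main at line 47.
Key fact: Log streams are identical — the defect surfaces only in the printed output.
Call chain: main -> count_flags(-4, 5) (called at line 46).
First divergence: none (the log streams are identical).
Execution walk:
  shape_report([11, 2, -4, 3]) -> -4  [called from main, line 42]
  pack_ledger([11, 2, -4, 3], 3) -> 11  [called from main, line 43]
  process_batch(-4, -15) -> -4  [called from mix_signals, line 30]
  mix_signals(-4, 11) -> -4  [called from main, line 44]
  count_flags(-4, 5) -> 1  [called from main, line 46]
Log origins:
  1: emitted by main (line 41)
  2: emitted by shape_report (line 2)
  3: emitted by shape_report (line 7)
  4: emitted by pack_ledger (line 11)
  5-8: emitted by pack_ledger (line 16)
  9: emitted by pack_ledger (line 17)
  10: emitted by mix_signals (line 27)
  11: emitted by process_batch (line 21)
  12: emitted by main (line 45)
  13: emitted by count_flags (line 33)
A correct fix: line 47: replace `total` with `quota`.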